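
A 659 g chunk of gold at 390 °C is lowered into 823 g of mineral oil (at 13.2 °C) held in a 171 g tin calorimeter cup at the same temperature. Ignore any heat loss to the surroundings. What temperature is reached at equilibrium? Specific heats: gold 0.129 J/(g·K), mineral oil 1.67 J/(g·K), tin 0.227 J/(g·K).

Setting the total heat transfer to zero:
659*0.129*(T − 390) + 823*1.67*(T − 13.2) + 171*0.227*(T − 13.2) = 0
85.01(T − 390) + 1374.4(T − 13.2) + 38.82(T − 13.2) = 0
(85.01 + 1374.4 + 38.82) T = 85.01*390 + 1374.4*13.2 + 38.82*13.2
T = 51809 / 1498.2 = 34.6 °C

T_f ≈ 34.6 °C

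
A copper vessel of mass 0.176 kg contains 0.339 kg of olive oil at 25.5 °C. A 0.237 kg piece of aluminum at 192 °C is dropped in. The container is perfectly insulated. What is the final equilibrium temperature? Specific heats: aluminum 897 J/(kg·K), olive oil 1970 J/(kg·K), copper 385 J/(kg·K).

T_f ≈ 62.8 °C

Heat gained plus heat lost sum to zero:
0.237*897*(T − 192) + 0.339*1970*(T − 25.5) + 0.176*385*(T − 25.5) = 0
212.59(T − 192) + 667.83(T − 25.5) + 67.76(T − 25.5) = 0
948.18 T = 59575
T ≈ 62.83 °C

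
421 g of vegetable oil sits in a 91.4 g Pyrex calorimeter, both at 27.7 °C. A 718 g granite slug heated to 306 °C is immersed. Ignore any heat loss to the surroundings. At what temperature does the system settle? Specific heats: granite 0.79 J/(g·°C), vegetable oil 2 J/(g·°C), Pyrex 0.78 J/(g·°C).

Let T be the final temperature. ΣQ_i = 0:
718·0.79·(T − 306) + 421·2·(T − 27.7) + 91.4·0.78·(T − 27.7) = 0
(567.22 + 842 + 71.29) T = 567.22·306 + 842·27.7 + 71.29·27.7
T ≈ 134.32 °C

T_f ≈ 134.3 °C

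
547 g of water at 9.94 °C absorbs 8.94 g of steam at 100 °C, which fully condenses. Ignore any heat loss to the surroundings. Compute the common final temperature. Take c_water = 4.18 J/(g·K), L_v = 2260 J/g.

T_f ≈ 20.1 °C

Heat gained plus heat lost sum to zero:
steam→water at 100 °C releases m L_v = 8.94·2260 = 20204
  condensate cools 100→T: 8.94·4.18·(T − 100) = 37.37(T − 100)
  water warms: 547·4.18·(T − 9.94) = 2286.5(T − 9.94)
2323.8 T = 20204 + 3736.9 + 22727 = 46669
T ≈ 20.08 °C, under the boiling point, so the assumption holds.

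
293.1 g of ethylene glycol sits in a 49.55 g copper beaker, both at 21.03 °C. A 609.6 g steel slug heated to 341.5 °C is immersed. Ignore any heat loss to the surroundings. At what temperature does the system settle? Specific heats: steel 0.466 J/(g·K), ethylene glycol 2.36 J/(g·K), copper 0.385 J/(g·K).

T_f ≈ 112.5 °C

With ΣQ=0 the equilibrium temperature is the m·c-weighted mean:
T_f = (284.07*341.5 + 691.72*21.03 + 19.08*21.03) / (284.07 + 691.72 + 19.08)
    = 111959 / 994.87 ≈ 112.54 °C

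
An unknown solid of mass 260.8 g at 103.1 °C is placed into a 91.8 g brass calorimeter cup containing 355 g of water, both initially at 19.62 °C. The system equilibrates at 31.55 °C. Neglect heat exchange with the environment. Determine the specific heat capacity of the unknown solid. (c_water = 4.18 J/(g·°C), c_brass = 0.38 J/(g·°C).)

Conservation of energy gives ΣQ = 0:
260.8×c×(31.55 − 103.1) + 355×4.18×(31.55 − 19.62) + 91.8×0.38×(31.55 − 19.62) = 0
-18660 c = -18119
c = -18119/-18660 ≈ 0.971 J/(g·°C)

c ≈ 0.971 J/(g·°C)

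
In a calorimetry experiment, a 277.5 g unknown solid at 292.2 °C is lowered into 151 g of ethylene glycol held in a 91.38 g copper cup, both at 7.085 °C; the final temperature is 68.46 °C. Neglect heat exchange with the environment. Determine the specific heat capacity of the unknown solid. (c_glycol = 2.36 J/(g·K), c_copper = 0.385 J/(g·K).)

c ≈ 0.387 J/(g·K)

Heat gained plus heat lost sum to zero:
277.5·c·(68.46 − 292.2) + 151·2.36·(68.46 − 7.085) + 91.38·0.385·(68.46 − 7.085) = 0
-62088 c = -24031
c = -24031/-62088 ≈ 0.387 J/(g·K)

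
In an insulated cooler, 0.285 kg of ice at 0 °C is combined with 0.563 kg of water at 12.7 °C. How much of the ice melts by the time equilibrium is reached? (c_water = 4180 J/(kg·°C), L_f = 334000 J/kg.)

m_melted ≈ 0.0895 kg

Water can give up m c ΔT = 0.563×4180×12.7 = 29887 J before reaching 0 °C.
Fully melting the ice requires m_ice L_f = 0.285×334000 = 95190 J.
Since 29887 < 95190 J, not all the ice melts; equilibrium is at 0 °C.
m_melted×334000 = 29887  ⇒  m_melted ≈ 0.08948 kg.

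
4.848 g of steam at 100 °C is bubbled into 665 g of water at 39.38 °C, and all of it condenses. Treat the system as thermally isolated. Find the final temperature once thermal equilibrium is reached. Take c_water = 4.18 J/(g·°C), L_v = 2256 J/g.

T_f ≈ 43.7 °C

Conservation of energy gives ΣQ = 0:
latent heat released on condensation: 4.848·2256 = 10937; condensed water 100 °C→T: 20.26(T − 100); water warms: 665·4.18·(T − 39.38) = 2779.7(T − 39.38)
2800 T = 10937 + 2026.5 + 109465 = 122428
T ≈ 43.72 °C, under the boiling point, so the assumption holds.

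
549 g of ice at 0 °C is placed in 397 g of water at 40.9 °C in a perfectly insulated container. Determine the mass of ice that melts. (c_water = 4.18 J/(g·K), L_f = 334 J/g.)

Cooling the water to 0 °C releases 397·4.18·40.9 = 67872 J.
To melt every bit of ice: 549·334 = 183366 J.
Since 67872 < 183366 J, not all the ice melts; equilibrium is at 0 °C.
Mass melted = 67872/334 ≈ 203.2 g.

m_melted ≈ 203 g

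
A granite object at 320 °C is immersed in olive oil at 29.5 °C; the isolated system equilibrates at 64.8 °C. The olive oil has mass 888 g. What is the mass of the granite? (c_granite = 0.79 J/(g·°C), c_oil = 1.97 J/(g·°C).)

m ≈ 306 g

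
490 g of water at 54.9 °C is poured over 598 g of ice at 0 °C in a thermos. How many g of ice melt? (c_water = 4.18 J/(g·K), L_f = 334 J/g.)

Water can give up m c ΔT = 490×4.18×54.9 = 112446 J before reaching 0 °C.
To melt every bit of ice: 598×334 = 199732 J.
112446 J < 199732 J, so only part of the ice melts and the system sits at 0 °C.
m_melted×334 = 112446  ⇒  m_melted ≈ 336.7 g.

m_melted ≈ 337 g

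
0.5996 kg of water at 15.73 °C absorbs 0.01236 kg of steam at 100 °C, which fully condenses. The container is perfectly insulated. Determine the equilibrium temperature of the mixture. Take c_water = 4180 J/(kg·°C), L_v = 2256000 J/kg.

T_f ≈ 28.3 °C

Conservation of energy gives ΣQ = 0:
latent heat released on condensation: 0.01236×2256000 = 27884; condensate cools 100→T: 0.01236×4180×(T − 100) = 51.66(T − 100); water warms: 0.5996×4180×(T − 15.73) = 2506.3(T − 15.73)
2558 T = 27884 + 5166.5 + 39425 = 72475
T ≈ 28.33 °C — below 100 °C, confirming all the steam condensed.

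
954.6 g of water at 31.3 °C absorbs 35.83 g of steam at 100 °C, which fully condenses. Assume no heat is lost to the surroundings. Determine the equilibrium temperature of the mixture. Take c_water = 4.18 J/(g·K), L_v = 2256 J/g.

Heat gained plus heat lost sum to zero:
latent heat released on condensation: 35.83×2256 = 80832; condensate cools 100→T: 35.83×4.18×(T − 100) = 149.77(T − 100); water warms: 954.6×4.18×(T − 31.3) = 3990.2(T − 31.3)
4140 T = 80832 + 14977 + 124894 = 220704
T ≈ 53.31 °C, under the boiling point, so the assumption holds.

T_f ≈ 53.3 °C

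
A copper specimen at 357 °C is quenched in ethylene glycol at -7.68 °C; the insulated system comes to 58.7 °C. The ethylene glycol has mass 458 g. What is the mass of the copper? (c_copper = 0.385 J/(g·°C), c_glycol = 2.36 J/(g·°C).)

Heat lost by the copper = heat gained by the glycol:
m×0.385×(357 − 58.7) = 458×2.36×(58.7 − (-7.68))
114.85 m = 71749  ⇒  m ≈ 624.7 g

m ≈ 625 g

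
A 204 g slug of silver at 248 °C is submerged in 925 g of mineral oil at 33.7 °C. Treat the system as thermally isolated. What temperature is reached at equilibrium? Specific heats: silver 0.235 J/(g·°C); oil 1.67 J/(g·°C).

T_f ≈ 40.2 °C

Net heat exchanged in the isolated system is zero:
204*0.235*(T − 248) + 925*1.67*(T − 33.7) = 0
47.94(T − 248) + 1544.8(T − 33.7) = 0
1592.7 T = 63947
T = 63947/1592.7 ≈ 40.15 °C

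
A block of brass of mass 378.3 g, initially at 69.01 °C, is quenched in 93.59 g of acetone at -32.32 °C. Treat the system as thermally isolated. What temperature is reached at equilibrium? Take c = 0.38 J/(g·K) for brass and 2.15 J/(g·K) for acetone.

T_f ≈ 9.9 °C

Conservation of energy gives ΣQ = 0:
378.3×0.38×(T − 69.01) + 93.59×2.15×(T − (-32.32)) = 0
143.75(T − 69.01) + 201.22(T − (-32.32)) = 0
344.97 T = 3417.1
T = 3417.1 / 344.97 = 9.91 °C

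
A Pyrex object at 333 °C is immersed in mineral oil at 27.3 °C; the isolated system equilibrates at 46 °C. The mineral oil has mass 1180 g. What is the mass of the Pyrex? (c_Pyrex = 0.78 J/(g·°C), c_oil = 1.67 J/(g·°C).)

m ≈ 165 g

Heat lost by the Pyrex = heat gained by the oil:
m×0.78×(333 − 46) = 1180×1.67×(46 − 27.3)
223.86 m = 36850  ⇒  m ≈ 164.6 g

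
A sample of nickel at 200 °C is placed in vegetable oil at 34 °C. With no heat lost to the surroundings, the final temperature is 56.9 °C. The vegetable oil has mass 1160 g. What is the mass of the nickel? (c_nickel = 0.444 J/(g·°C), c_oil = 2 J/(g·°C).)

m ≈ 836 g

Energy conservation, ΣQ = 0:
m×0.444×(56.9 − 200) + 1160×2×(56.9 − 34) = 0
-63.54 m = -53128
m = -53128/-63.54 ≈ 836.2 g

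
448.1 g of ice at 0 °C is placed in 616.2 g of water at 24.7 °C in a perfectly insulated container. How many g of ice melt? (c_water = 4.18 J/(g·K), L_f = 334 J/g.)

m_melted ≈ 190 g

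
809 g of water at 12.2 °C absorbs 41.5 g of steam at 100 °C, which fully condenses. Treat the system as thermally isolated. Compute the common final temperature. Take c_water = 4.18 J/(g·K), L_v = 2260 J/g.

T_f ≈ 42.9 °C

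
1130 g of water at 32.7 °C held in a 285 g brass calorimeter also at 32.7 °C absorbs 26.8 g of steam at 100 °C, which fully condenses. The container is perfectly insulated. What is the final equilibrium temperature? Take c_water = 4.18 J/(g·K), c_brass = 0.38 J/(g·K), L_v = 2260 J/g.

Let T be the final temperature. ΣQ_i = 0:
latent heat released on condensation: 26.8×2260 = 60568; condensate cools 100→T: 26.8×4.18×(T − 100) = 112.02(T − 100); water warms: 1130×4.18×(T − 32.7) = 4723.4(T − 32.7); cup: 108.3(T − 32.7)
4943.7 T = 60568 + 11202 + 157997 = 229767
T ≈ 46.48 °C — below 100 °C, confirming all the steam condensed.

T_f ≈ 46.5 °C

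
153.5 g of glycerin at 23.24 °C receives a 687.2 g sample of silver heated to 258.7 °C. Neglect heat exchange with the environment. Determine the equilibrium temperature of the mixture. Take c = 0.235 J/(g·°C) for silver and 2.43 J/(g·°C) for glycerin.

T_f ≈ 94.4 °C

Heat gained plus heat lost sum to zero:
687.2*0.235*(T − 258.7) + 153.5*2.43*(T − 23.24) = 0
161.49(T − 258.7) + 373.01(T − 23.24) = 0
534.5 T = 50447
T = 50447/534.5 ≈ 94.38 °C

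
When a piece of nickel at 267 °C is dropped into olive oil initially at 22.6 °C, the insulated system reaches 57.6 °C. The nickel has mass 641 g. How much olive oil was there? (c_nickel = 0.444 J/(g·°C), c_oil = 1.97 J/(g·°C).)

m ≈ 864 g

|Q_nickel| = |Q_oil|:
641×0.444×(267 − 57.6) = m×1.97×(57.6 − 22.6)
68.95 m = 59596  ⇒  m ≈ 864.3 g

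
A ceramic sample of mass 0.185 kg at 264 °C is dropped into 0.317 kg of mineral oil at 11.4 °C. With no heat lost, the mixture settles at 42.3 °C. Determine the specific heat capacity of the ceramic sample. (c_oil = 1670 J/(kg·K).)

Energy conservation, ΣQ = 0:
0.185·c·(42.3 − 264) + 0.317·1670·(42.3 − 11.4) = 0
-41.01 c = -16358
c = -16358/-41.01 ≈ 398.8 J/(kg·K)

c ≈ 399 J/(kg·K)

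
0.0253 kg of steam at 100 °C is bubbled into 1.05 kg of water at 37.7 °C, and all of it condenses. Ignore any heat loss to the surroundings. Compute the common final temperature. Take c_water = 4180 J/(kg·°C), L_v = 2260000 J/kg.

T_f ≈ 51.9 °C

Energy balance with sensible and latent terms:
latent heat released on condensation: 0.0253·2260000 = 57178; condensate cools 100→T: 0.0253·4180·(T − 100) = 105.75(T − 100); original water: 4389(T − 37.7)
4494.8 T = 57178 + 10575 + 165465 = 233219
T ≈ 51.89 °C (< 100 °C, so full condensation is consistent).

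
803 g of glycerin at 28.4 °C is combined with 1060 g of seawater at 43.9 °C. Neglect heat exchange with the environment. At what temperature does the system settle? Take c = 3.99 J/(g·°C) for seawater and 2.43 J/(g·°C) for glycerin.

T_f ≈ 39.0 °C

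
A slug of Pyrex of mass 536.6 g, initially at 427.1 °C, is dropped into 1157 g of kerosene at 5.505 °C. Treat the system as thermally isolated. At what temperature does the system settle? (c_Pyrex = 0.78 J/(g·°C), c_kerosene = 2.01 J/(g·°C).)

T_f ≈ 69.8 °C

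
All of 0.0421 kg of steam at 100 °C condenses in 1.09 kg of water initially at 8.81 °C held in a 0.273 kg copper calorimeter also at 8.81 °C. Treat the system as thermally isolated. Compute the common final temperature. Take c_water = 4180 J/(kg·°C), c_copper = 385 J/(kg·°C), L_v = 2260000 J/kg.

T_f ≈ 31.8 °C

Let T be the final temperature. ΣQ_i = 0:
condense steam: −0.0421·2260000 = −95146; condensed water 100 °C→T: 175.98(T − 100); water warms: 1.09·4180·(T − 8.81) = 4556.2(T − 8.81); copper cup: 0.273·385·(T − 8.81) = 105.11(T − 8.81)
4837.3 T = 95146 + 17598 + 41066 = 153810
T ≈ 31.80 °C, under the boiling point, so the assumption holds.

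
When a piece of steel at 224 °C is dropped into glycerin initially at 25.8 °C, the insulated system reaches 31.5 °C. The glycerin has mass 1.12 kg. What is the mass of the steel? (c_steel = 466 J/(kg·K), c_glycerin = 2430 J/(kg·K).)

|Q_steel| = |Q_glycerin|:
m×466×(224 − 31.5) = 1.12×2430×(31.5 − 25.8)
89705 m = 15513  ⇒  m ≈ 0.1729 kg

m ≈ 0.173 kg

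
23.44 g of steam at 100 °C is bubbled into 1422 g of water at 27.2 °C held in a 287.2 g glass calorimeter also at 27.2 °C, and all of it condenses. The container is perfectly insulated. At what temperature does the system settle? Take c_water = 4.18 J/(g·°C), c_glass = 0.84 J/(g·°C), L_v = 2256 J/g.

T_f ≈ 36.8 °C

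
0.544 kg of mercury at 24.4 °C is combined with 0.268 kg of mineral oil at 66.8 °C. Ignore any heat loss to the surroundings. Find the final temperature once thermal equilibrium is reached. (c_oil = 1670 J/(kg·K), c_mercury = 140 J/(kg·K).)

T_f ≈ 60.6 °C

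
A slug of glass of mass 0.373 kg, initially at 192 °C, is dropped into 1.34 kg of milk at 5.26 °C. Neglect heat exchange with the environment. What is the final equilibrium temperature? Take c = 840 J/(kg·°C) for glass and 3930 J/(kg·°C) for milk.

T_f ≈ 15.7 °C

Net heat exchanged in the isolated system is zero:
0.373×840×(T − 192) + 1.34×3930×(T − 5.26) = 0
(313.32 + 5266.2) T = 313.32×192 + 5266.2×5.26
T = 87858/5579.5 ≈ 15.75 °C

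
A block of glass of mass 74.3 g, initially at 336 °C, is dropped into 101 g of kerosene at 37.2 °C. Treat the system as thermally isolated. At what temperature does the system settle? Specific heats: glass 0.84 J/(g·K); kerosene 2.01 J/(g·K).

T_f ≈ 107.5 °C

Set heat shed by the hot body equal to heat absorbed by the cold body:
74.3×0.84×(336 − T) = 101×2.01×(T − 37.2)
62.41(336 − T) = 203.01(T − 37.2)
265.42 T = 28522  ⇒  T ≈ 107.46 °C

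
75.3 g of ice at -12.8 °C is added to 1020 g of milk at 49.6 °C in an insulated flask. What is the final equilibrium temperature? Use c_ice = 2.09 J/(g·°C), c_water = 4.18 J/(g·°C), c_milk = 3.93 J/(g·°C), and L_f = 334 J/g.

T_f ≈ 39.7 °C

Net heat exchanged in the isolated system is zero:
warm ice to 0 °C: 75.3×2.09×(0 − (-12.8)) = 2014.4
  fusion: m_ice L_f = 75.3×334 = 25150
  meltwater 0→T: 75.3×4.18×T = 314.75 T
  milk: 4008.6(T − 49.6)
4323.4 T = 198827 − 27165 = 171662
T ≈ 39.71 °C. Since T > 0 °C, the all-ice-melts assumption holds.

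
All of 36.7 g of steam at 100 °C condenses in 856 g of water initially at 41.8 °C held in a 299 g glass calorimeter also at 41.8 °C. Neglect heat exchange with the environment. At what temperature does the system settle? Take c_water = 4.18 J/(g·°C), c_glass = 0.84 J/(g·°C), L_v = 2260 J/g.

Conservation of energy gives ΣQ = 0:
condense steam: −36.7×2260 = −82942; condensed water 100 °C→T: 153.41(T − 100); original water: 3578.1(T − 41.8); cup: 251.16(T − 41.8)
3982.6 T = 82942 + 15341 + 160062 = 258345
T ≈ 64.87 °C, under the boiling point, so the assumption holds.

T_f ≈ 64.9 °C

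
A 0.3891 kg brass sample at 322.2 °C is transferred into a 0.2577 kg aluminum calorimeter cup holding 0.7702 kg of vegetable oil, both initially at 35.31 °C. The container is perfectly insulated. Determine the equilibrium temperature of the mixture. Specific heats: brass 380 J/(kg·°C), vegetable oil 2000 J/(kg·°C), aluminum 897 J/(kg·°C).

T_f ≈ 57.4 °C

Conservation of energy gives ΣQ = 0:
0.3891×380×(T − 322.2) + 0.7702×2000×(T − 35.31) + 0.2577×897×(T − 35.31) = 0
147.86(T − 322.2) + 1540.4(T − 35.31) + 231.16(T − 35.31) = 0
1919.4 T = 110194
T = 110194/1919.4 ≈ 57.41 °C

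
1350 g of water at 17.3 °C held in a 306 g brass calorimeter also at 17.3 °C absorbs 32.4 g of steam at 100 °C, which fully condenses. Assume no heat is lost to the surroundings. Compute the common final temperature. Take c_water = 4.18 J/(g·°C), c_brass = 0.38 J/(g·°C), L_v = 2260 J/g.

T_f ≈ 31.6 °C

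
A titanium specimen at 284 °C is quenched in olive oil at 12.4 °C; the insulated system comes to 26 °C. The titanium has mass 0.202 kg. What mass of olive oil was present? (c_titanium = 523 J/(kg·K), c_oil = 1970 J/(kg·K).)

Heat gained plus heat lost sum to zero:
0.202·523·(26 − 284) + m·1970·(26 − 12.4) = 0
26792 m = 27257
m = 27257/26792 ≈ 1.017 kg

m ≈ 1.02 kg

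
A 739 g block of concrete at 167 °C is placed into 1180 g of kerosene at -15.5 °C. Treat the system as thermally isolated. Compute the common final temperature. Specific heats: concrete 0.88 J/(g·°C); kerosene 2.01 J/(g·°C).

Energy conservation, ΣQ = 0:
739·0.88·(T − 167) + 1180·2.01·(T − (-15.5)) = 0
(650.32 + 2371.8) T = 650.32·167 + 2371.8·(-15.5)
T = 71841/3022.1 ≈ 23.77 °C

T_f ≈ 23.8 °C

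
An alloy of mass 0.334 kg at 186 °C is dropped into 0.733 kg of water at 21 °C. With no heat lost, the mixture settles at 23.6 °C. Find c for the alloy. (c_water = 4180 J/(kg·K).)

c ≈ 147 J/(kg·K)

Heat lost by the alloy = heat gained by the water:
0.334×c×(186 − 23.6) = 0.733×4180×(23.6 − 21)
54.24 c = 7966.2  ⇒  c ≈ 146.9 J/(kg·K)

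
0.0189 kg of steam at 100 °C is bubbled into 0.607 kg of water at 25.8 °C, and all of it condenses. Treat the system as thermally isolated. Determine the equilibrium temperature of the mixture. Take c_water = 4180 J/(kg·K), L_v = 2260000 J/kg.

T_f ≈ 44.4 °C

Sum of m c ΔT and latent-heat terms is zero:
latent heat released on condensation: 0.0189×2260000 = 42714; condensed water 100 °C→T: 79(T − 100); water warms: 0.607×4180×(T − 25.8) = 2537.3(T − 25.8)
2616.3 T = 42714 + 7900.2 + 65461 = 116076
T ≈ 44.37 °C, under the boiling point, so the assumption holds.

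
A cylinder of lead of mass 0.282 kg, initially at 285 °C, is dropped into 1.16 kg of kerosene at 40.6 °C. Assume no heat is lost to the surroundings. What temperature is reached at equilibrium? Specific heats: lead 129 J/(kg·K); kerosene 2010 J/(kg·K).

T_f ≈ 44.4 °C

T_f = Σ m_i c_i T_i / Σ m_i c_i:
T_f = (36.38·285 + 2331.6·40.6) / (36.38 + 2331.6)
    = 105031 / 2368 ≈ 44.35 °C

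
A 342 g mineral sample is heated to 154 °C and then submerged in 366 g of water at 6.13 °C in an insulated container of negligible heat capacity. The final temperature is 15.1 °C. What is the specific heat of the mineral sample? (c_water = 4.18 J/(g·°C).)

c ≈ 0.289 J/(g·°C)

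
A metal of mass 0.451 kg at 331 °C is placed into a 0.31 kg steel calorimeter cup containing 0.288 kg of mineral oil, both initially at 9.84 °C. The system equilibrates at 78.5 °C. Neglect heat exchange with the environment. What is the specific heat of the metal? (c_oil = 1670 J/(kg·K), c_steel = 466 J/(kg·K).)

Taking heat into each body as positive, Σ m c ΔT = 0:
0.451·c·(78.5 − 331) + 0.288·1670·(78.5 − 9.84) + 0.31·466·(78.5 − 9.84) = 0
-113.88 c = -42941
c = -42941/-113.88 ≈ 377.1 J/(kg·K)

c ≈ 377 J/(kg·K)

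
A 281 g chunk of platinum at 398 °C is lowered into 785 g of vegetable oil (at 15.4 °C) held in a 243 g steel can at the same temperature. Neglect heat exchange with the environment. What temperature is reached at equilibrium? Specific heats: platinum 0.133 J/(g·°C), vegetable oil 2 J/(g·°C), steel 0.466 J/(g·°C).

T_f ≈ 23.7 °C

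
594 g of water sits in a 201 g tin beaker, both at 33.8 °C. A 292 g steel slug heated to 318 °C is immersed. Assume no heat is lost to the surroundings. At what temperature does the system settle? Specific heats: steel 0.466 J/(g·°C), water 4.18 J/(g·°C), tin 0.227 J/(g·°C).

Conservation of energy gives ΣQ = 0:
292·0.466·(T − 318) + 594·4.18·(T − 33.8) + 201·0.227·(T − 33.8) = 0
136.07(T − 318) + 2482.9(T − 33.8) + 45.63(T − 33.8) = 0
2664.6 T = 128736
T = 128736 / 2664.6 = 48.3 °C

T_f ≈ 48.3 °C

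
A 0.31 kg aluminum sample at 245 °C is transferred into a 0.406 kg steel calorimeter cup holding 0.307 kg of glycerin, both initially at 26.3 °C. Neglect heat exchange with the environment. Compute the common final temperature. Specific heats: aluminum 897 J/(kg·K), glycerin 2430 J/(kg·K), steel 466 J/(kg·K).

T_f = Σ m_i c_i T_i / Σ m_i c_i:
T_f = (278.07·245 + 746.01·26.3 + 189.2·26.3) / (278.07 + 746.01 + 189.2)
    = 92723 / 1213.3 ≈ 76.42 °C

T_f ≈ 76.4 °C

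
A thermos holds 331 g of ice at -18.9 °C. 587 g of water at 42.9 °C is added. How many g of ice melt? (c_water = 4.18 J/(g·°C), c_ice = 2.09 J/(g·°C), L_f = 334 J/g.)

Water can give up m c ΔT = 587×4.18×42.9 = 105262 J before reaching 0 °C.
Of that, 331×2.09×18.9 = 13075 J goes to bring the ice to 0 °C, leaving 92187 J.
Fully melting the ice requires m_ice L_f = 331×334 = 110554 J.
Since 92187 < 110554 J, not all the ice melts; equilibrium is at 0 °C.
m_melt = 92187 / L_f = 276 g.

m_melted ≈ 276 g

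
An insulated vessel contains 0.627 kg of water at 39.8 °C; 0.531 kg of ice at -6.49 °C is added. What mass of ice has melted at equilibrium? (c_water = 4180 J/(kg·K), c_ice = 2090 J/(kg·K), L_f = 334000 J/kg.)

m_melted ≈ 0.291 kg

Water can give up m c ΔT = 0.627·4180·39.8 = 104310 J before reaching 0 °C.
Of that, 0.531·2090·6.49 = 7202.5 J goes to bring the ice to 0 °C, leaving 97108 J.
To melt every bit of ice: 0.531·334000 = 177354 J.
That's not enough to melt it all — equilibrium is at 0 °C with ice remaining.
m_melt = 97108 / L_f = 0.2907 kg.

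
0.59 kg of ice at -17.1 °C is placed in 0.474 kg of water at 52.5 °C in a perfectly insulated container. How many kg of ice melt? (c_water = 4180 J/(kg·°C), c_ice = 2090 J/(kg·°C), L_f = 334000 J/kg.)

Water can give up m c ΔT = 0.474×4180×52.5 = 104019 J before reaching 0 °C.
Of that, 0.59×2090×17.1 = 21086 J goes to bring the ice to 0 °C, leaving 82933 J.
Melting all 0.59 kg of ice would need 0.59×334000 = 197060 J.
Since 82933 < 197060 J, not all the ice melts; equilibrium is at 0 °C.
m_melt = 82933 / L_f = 0.2483 kg.

m_melted ≈ 0.248 kg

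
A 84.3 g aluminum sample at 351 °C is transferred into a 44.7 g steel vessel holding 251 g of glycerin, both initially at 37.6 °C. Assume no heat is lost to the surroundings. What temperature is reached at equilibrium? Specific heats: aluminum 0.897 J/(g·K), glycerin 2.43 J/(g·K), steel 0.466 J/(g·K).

T_f = Σ m_i c_i T_i / Σ m_i c_i:
T_f = (75.62·351 + 609.93·37.6 + 20.83·37.6) / (75.62 + 609.93 + 20.83)
    = 50258 / 706.38 ≈ 71.15 °C

T_f ≈ 71.1 °C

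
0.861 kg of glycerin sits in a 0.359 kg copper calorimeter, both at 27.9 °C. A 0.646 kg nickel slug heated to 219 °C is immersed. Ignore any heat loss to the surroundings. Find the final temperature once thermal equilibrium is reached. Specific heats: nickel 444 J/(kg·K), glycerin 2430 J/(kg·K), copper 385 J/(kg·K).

Let T be the final temperature. ΣQ_i = 0:
0.646*444*(T − 219) + 0.861*2430*(T − 27.9) + 0.359*385*(T − 27.9) = 0
2517.3 T = 125044
T = 125044/2517.3 ≈ 49.67 °C

T_f ≈ 49.7 °C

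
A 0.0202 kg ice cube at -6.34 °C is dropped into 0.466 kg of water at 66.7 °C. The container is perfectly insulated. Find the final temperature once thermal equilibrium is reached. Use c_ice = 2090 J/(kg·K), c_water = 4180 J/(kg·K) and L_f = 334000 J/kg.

T_f ≈ 60.5 °C

Net heat exchanged in the isolated system is zero:
ice -6.34→0 °C: 0.0202·2090·6.34 = 267.66
  melt ice: 0.0202·334000 = 6746.8
  meltwater 0→T: 0.0202·4180·T = 84.44 T
  water: 1947.9(T − 66.7)
2032.3 T = 129924 − 7014.5 = 122909
T ≈ 60.48 °C — above 0 °C, consistent with complete melting.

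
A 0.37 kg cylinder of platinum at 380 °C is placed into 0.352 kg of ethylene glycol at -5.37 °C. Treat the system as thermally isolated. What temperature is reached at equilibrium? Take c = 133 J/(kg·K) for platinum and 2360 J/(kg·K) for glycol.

T_f ≈ 16.2 °C

Heat lost by the platinum equals heat gained by the glycol:
0.37*133*(380 − T) = 0.352*2360*(T − (-5.37))
49.21(380 − T) = 830.72(T − (-5.37))
879.93 T = 14239  ⇒  T ≈ 16.18 °C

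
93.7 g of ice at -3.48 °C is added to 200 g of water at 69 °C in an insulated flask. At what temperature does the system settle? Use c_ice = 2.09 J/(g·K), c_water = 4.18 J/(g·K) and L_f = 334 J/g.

Taking heat into each body as positive, Σ m c ΔT = 0:
ice -3.48→0 °C: 93.7×2.09×3.48 = 681.5; fusion: m_ice L_f = 93.7×334 = 31296; warm the meltwater: 391.67 T; water: 836(T − 69)
1227.7 T = 57684 − 31977 = 25707
T ≈ 20.94 °C. Since T > 0 °C, the all-ice-melts assumption holds.

T_f ≈ 20.9 °C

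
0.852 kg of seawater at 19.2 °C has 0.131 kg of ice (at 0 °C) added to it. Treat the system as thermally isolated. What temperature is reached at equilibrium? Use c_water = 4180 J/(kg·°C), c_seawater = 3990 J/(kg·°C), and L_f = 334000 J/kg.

T_f ≈ 5.5 °C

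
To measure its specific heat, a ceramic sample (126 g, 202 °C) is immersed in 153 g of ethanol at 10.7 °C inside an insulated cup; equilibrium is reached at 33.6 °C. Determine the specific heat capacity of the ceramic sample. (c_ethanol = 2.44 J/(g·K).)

m_s c (T_s − T_f) = m_ethanol c_ethanol (T_f − T_0):
126×c×(202 − 33.6) = 153×2.44×(33.6 − 10.7)
21218 c = 8549  ⇒  c ≈ 0.4029 J/(g·K)

c ≈ 0.403 J/(g·K)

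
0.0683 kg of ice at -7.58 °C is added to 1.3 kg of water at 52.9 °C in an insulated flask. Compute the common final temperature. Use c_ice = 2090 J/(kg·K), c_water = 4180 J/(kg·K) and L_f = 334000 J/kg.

Setting the total heat transfer to zero:
ice -7.58→0 °C: 0.0683·2090·7.58 = 1082
  latent heat to melt: 0.0683·334000 = 22812
  warm the meltwater: 285.49 T
  water: 5434(T − 52.9)
5719.5 T = 287459 − 23894 = 263564
T ≈ 46.08 °C. Since T > 0 °C, the all-ice-melts assumption holds.

T_f ≈ 46.1 °C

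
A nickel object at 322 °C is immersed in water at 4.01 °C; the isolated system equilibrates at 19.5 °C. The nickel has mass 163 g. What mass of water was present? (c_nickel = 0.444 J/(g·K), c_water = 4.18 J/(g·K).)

m ≈ 338 g

|Q_nickel| = |Q_water|:
163×0.444×(322 − 19.5) = m×4.18×(19.5 − 4.01)
64.75 m = 21893  ⇒  m ≈ 338.1 g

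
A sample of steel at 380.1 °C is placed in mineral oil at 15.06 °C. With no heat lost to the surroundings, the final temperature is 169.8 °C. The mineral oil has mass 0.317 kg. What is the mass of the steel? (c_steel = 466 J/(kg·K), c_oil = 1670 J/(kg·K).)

|Q_steel| = |Q_oil|:
m×466×(380.1 − 169.8) = 0.317×1670×(169.8 − 15.06)
98000 m = 81918  ⇒  m ≈ 0.8359 kg

m ≈ 0.836 kg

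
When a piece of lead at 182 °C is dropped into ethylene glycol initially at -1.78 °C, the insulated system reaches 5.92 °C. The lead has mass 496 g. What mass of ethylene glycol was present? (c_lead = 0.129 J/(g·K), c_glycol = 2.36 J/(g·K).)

m ≈ 620 g

Heat lost by the lead = heat gained by the glycol:
496×0.129×(182 − 5.92) = m×2.36×(5.92 − (-1.78))
18.17 m = 11266  ⇒  m ≈ 620 g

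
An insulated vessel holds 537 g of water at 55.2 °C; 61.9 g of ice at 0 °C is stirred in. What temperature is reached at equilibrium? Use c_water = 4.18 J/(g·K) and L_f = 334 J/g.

T_f ≈ 41.2 °C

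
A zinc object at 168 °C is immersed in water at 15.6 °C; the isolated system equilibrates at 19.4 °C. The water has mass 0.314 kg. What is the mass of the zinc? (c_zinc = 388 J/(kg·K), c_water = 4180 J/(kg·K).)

m ≈ 0.0865 kg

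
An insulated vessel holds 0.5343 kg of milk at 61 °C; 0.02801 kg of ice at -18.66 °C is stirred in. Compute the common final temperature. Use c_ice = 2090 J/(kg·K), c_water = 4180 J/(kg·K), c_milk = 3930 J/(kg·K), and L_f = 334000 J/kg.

T_f ≈ 53.1 °C

Heat gained plus heat lost sum to zero:
ice -18.66→0 °C: 0.02801·2090·18.66 = 1092.4; melt ice: 0.02801·334000 = 9355.3; meltwater 0→T: 0.02801·4180·T = 117.08 T; milk cools: 0.5343·3930·(T − 61) = 2099.8(T − 61)
2216.9 T = 128088 − 10448 = 117640
T ≈ 53.07 °C (positive, so assuming full melt was valid).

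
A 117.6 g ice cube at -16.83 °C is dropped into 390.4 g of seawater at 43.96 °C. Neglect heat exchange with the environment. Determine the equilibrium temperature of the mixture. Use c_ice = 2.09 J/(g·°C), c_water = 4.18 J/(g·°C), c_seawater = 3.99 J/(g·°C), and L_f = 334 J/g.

T_f ≈ 12.2 °C

Taking heat into each body as positive, Σ m c ΔT = 0:
warm ice to 0 °C: 117.6×2.09×(0 − (-16.83)) = 4136.5
  fusion: m_ice L_f = 117.6×334 = 39278
  meltwater 0→T: 117.6×4.18×T = 491.57 T
  seawater cools: 390.4×3.99×(T − 43.96) = 1557.7(T − 43.96)
2049.3 T = 68476 − 43415 = 25061
T ≈ 12.23 °C (positive, so assuming full melt was valid).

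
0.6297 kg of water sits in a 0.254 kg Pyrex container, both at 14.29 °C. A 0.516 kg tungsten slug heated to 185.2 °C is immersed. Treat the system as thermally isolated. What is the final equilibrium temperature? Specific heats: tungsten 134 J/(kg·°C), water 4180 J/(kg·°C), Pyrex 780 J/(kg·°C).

Taking heat into each body as positive, Σ m c ΔT = 0:
0.516*134*(T − 185.2) + 0.6297*4180*(T − 14.29) + 0.254*780*(T − 14.29) = 0
69.14(T − 185.2) + 2632.1(T − 14.29) + 198.12(T − 14.29) = 0
2899.4 T = 53250
T = 53250 / 2899.4 = 18.4 °C

T_f ≈ 18.4 °C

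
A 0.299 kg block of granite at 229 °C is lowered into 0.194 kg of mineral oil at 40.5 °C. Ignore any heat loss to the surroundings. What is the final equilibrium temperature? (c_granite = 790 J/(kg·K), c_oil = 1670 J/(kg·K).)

T_f ≈ 120.0 °C

Let T be the final temperature. ΣQ_i = 0:
0.299*790*(T − 229) + 0.194*1670*(T − 40.5) = 0
236.21(T − 229) + 323.98(T − 40.5) = 0
(236.21 + 323.98) T = 236.21*229 + 323.98*40.5
T ≈ 119.98 °C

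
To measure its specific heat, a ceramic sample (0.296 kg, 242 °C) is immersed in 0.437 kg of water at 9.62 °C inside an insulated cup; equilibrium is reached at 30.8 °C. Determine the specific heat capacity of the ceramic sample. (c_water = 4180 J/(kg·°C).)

m_s c (T_s − T_f) = m_water c_water (T_f − T_0):
0.296×c×(242 − 30.8) = 0.437×4180×(30.8 − 9.62)
62.52 c = 38689  ⇒  c ≈ 618.9 J/(kg·°C)

c ≈ 619 J/(kg·°C)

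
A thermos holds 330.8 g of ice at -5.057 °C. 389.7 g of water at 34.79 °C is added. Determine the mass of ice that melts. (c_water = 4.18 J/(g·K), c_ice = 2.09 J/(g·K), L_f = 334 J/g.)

m_melted ≈ 159 g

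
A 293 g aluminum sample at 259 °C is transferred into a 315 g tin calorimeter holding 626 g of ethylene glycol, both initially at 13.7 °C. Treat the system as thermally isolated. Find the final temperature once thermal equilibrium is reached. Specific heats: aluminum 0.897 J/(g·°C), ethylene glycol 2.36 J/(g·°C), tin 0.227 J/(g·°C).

Heat gained plus heat lost sum to zero:
293×0.897×(T − 259) + 626×2.36×(T − 13.7) + 315×0.227×(T − 13.7) = 0
262.82(T − 259) + 1477.4(T − 13.7) + 71.5(T − 13.7) = 0
1811.7 T = 89290
T = 89290 / 1811.7 = 49.3 °C

T_f ≈ 49.3 °C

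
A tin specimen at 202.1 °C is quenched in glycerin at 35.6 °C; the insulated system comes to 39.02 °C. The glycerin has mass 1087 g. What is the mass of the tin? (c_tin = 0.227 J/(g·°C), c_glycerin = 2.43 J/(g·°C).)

m ≈ 244 g

Conservation of energy gives ΣQ = 0:
m·0.227·(39.02 − 202.1) + 1087·2.43·(39.02 − 35.6) = 0
-37.02 m = -9033.6
m = -9033.6/-37.02 ≈ 244 g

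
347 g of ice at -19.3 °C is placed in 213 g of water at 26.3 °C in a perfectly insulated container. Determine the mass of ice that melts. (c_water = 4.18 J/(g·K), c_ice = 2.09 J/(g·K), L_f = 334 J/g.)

m_melted ≈ 28.2 g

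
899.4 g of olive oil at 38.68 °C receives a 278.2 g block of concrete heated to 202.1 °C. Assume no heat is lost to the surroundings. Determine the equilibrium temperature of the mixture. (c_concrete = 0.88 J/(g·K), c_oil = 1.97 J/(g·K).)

T_f ≈ 58.5 °C

Net heat exchanged in the isolated system is zero:
278.2·0.88·(T − 202.1) + 899.4·1.97·(T − 38.68) = 0
(244.82 + 1771.8) T = 244.82·202.1 + 1771.8·38.68
T = 118011 / 2016.6 = 58.5 °C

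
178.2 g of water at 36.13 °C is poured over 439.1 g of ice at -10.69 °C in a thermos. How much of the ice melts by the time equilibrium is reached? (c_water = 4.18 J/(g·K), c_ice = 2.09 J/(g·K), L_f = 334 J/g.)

m_melted ≈ 51.2 g

Heat available from the water dropping to 0 °C: 178.2×4.18×36.13 = 26912 J.
Warming the ice to 0 °C takes 439.1×2.09×10.69 = 9810.4 J, leaving 17102 J for melting.
Fully melting the ice requires m_ice L_f = 439.1×334 = 146659 J.
Since 17102 < 146659 J, not all the ice melts; equilibrium is at 0 °C.
Mass melted = 17102/334 ≈ 51.2 g.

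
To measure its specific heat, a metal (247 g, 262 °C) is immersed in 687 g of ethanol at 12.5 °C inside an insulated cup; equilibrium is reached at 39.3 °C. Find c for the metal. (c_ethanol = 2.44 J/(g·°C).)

c ≈ 0.817 J/(g·°C)

Setting the total heat transfer to zero:
247×c×(39.3 − 262) + 687×2.44×(39.3 − 12.5) = 0
-55007 c = -44924
c = -44924/-55007 ≈ 0.8167 J/(g·°C)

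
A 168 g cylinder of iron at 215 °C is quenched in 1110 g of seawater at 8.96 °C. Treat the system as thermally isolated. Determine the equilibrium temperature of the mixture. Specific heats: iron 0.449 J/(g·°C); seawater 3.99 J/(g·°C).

Conservation of energy gives ΣQ = 0:
168·0.449·(T − 215) + 1110·3.99·(T − 8.96) = 0
75.43(T − 215) + 4428.9(T − 8.96) = 0
4504.3 T = 55901
T = 55901 / 4504.3 = 12.4 °C

T_f ≈ 12.4 °C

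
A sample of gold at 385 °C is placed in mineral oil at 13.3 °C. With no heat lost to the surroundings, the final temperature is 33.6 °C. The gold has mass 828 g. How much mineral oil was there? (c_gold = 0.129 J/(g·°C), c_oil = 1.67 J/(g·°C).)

m ≈ 1110 g

Net heat exchanged in the isolated system is zero:
828×0.129×(33.6 − 385) + m×1.67×(33.6 − 13.3) = 0
33.9 m = 37534
m = 37534/33.9 ≈ 1107 g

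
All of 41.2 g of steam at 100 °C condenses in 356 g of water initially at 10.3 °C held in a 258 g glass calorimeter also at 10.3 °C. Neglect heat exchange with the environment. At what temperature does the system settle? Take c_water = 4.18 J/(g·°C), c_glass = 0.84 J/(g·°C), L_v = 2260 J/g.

T_f ≈ 68.1 °C

Conservation of energy gives ΣQ = 0:
steam→water at 100 °C releases m L_v = 41.2·2260 = 93112
  condensed water 100 °C→T: 172.22(T − 100)
  original water: 1488.1(T − 10.3)
  cup: 216.72(T − 10.3)
1877 T = 93112 + 17222 + 17559 = 127893
T ≈ 68.14 °C (< 100 °C, so full condensation is consistent).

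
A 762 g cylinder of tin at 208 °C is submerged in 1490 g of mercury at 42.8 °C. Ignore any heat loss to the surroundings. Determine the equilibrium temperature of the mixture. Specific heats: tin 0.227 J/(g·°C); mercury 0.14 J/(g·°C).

T_f ≈ 117.7 °C

Heat gained plus heat lost sum to zero:
762*0.227*(T − 208) + 1490*0.14*(T − 42.8) = 0
172.97(T − 208) + 208.6(T − 42.8) = 0
381.57 T = 44907
T ≈ 117.69 °C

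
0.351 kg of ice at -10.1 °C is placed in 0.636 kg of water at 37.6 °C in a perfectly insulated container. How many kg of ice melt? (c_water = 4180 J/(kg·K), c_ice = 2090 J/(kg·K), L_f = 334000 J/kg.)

m_melted ≈ 0.277 kg

Cooling the water to 0 °C releases 0.636·4180·37.6 = 99959 J.
Of that, 0.351·2090·10.1 = 7409.3 J goes to bring the ice to 0 °C, leaving 92550 J.
Fully melting the ice requires m_ice L_f = 0.351·334000 = 117234 J.
That's not enough to melt it all — equilibrium is at 0 °C with ice remaining.
Mass melted = 92550/334000 ≈ 0.2771 kg.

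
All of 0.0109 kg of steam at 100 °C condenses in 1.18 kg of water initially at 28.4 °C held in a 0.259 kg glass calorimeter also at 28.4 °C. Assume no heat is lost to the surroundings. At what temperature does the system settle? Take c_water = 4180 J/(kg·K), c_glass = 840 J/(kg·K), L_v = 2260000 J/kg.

T_f ≈ 33.8 °C

Energy balance with sensible and latent terms:
steam→water at 100 °C releases m L_v = 0.0109×2260000 = 24634; condensate cools 100→T: 0.0109×4180×(T − 100) = 45.56(T − 100); water warms: 1.18×4180×(T − 28.4) = 4932.4(T − 28.4); cup: 217.56(T − 28.4)
5195.5 T = 24634 + 4556.2 + 146259 = 175449
T ≈ 33.77 °C (< 100 °C, so full condensation is consistent).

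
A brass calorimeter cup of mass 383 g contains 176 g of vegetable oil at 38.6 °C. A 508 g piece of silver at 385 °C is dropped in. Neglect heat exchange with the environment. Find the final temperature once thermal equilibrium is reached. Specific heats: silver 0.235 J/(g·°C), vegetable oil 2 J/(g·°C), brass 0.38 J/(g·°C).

T_f ≈ 105.6 °C

Let T be the final temperature. ΣQ_i = 0:
508×0.235×(T − 385) + 176×2×(T − 38.6) + 383×0.38×(T − 38.6) = 0
119.38(T − 385) + 352(T − 38.6) + 145.54(T − 38.6) = 0
616.92 T = 65166
T ≈ 105.63 °C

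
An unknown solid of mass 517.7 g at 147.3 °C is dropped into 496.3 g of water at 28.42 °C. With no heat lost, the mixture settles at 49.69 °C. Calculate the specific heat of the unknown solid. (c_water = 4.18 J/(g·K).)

c ≈ 0.873 J/(g·K)

Setting the total heat transfer to zero:
517.7×c×(49.69 − 147.3) + 496.3×4.18×(49.69 − 28.42) = 0
-50533 c = -44125
c = -44125/-50533 ≈ 0.8732 J/(g·K)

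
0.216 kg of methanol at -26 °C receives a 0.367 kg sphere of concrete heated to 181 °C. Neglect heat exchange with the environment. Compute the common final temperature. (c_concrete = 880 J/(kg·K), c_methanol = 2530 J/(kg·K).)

Set heat shed by the hot body equal to heat absorbed by the cold body:
0.367*880*(181 − T) = 0.216*2530*(T − (-26))
322.96(181 − T) = 546.48(T − (-26))
869.44 T = 44247  ⇒  T ≈ 50.89 °C

T_f ≈ 50.9 °C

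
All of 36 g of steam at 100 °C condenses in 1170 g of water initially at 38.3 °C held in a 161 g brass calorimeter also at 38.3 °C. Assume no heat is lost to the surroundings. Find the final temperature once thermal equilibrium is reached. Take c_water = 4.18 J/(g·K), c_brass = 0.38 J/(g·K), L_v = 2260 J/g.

T_f ≈ 56.1 °C

Taking heat into each body as positive, Σ m c ΔT = 0:
steam→water at 100 °C releases m L_v = 36×2260 = 81360; condensed water 100 °C→T: 150.48(T − 100); original water: 4890.6(T − 38.3); cup: 61.18(T − 38.3)
5102.3 T = 81360 + 15048 + 189653 = 286061
T ≈ 56.07 °C — below 100 °C, confirming all the steam condensed.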